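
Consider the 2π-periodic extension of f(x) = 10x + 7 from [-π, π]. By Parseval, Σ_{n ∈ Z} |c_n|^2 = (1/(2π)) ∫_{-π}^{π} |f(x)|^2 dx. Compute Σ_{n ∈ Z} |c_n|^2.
Σ |c_n|^2 = 100π^2/3 + 49

Expand and integrate term by term over [-π, π]:
  ∫ (10x)^2 dx = 100·(2π^3/3); ∫ 2·10·(7)·x dx = 0 (odd integrand); ∫ 7^2 dx = 49·2π.
So (1/(2π)) ∫_{-π}^{π} (10x + 7)^2 dx = 100π^2/3 + 49 = 100π^2/3 + 49.
Parseval ⇒ Σ |c_n|^2 = 100π^2/3 + 49.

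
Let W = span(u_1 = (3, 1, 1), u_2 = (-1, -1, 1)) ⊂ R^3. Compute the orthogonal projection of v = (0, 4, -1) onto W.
proj_W(v) = (7/6, 5/3, -13/6)

Set up U = [u_1 | ... | u_2] ∈ R^(3×2). The projector onto W = col(U) is P = U (U^T U)^(-1) U^T.
Compute U^T U =
  [11, -3]
  [-3, 3],
and U^T v = (3, -5).
Solve U^T U · c = U^T v for the coefficients: c = (-1/4, -23/12). The projection is proj_W(v) = U c.
Check: (v - proj_W(v)) · u_1 = 0  (should be 0).
Check: (v - proj_W(v)) · u_2 = 0  (should be 0).
Result: proj_W(v) = (7/6, 5/3, -13/6).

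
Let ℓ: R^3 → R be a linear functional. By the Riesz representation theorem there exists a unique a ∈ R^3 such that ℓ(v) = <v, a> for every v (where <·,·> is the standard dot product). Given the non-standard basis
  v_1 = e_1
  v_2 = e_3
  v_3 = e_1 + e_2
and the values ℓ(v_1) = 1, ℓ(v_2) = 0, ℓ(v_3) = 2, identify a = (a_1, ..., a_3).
a = (1, 1, 0)

Write a = (a_1, ..., a_3) in the standard basis. For each basis vector v_i, ℓ(v_i) = <v_i, a> is a linear equation in the a_j's. Collect the n equations into a matrix system V a = ℓ, where row i of V is v_i (expressed in the standard basis). Since V is invertible (lower-triangular with 1s on the diagonal, up to permutation), solve by back-substitution:
  V =
[[1, 0, 0],
 [0, 0, 1],
 [1, 1, 0]]
  V a = (1, 0, 2)
Solving gives a = (1, 1, 0).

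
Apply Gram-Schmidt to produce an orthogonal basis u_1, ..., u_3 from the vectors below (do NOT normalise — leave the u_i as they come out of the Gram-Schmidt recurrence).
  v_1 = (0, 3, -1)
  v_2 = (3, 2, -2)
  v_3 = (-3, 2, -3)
Orthogonal basis:
  u_1 = (0, 3, -1)
  u_2 = (3, -2/5, -6/5)
  u_3 = (-66/53, -99/106, -297/106)

Apply the Gram-Schmidt recurrence
  u_1 = v_1
  u_i = v_i − Σ_{j<i} ((v_i · u_j) / (u_j · u_j)) · u_j.

Step by step this gives:
  u_1 = (0, 3, -1)
  u_2 = (3, -2/5, -6/5)
  u_3 = (-66/53, -99/106, -297/106)

Orthogonality check:
  u_2 · u_1 = 0 (should be 0)
  u_3 · u_1 = 0 (should be 0)
  u_3 · u_2 = 0 (should be 0)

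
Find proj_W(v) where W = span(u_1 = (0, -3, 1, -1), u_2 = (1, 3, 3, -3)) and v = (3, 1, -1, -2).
proj_W(v) = (93/299, 366/299, 250/299, -250/299)

Set up U = [u_1 | ... | u_2] ∈ R^(4×2). The projector onto W = col(U) is P = U (U^T U)^(-1) U^T.
Compute U^T U =
  [11, -3]
  [-3, 28],
and U^T v = (-2, 9).
Solve U^T U · c = U^T v for the coefficients: c = (-29/299, 93/299). The projection is proj_W(v) = U c.
Check: (v - proj_W(v)) · u_1 = 0  (should be 0).
Check: (v - proj_W(v)) · u_2 = 0  (should be 0).
Result: proj_W(v) = (93/299, 366/299, 250/299, -250/299).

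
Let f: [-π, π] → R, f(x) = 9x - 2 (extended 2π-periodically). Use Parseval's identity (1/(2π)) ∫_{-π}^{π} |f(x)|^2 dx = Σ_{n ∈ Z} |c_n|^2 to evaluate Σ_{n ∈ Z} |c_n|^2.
Σ |c_n|^2 = 27π^2 + 4

Expand and integrate term by term over [-π, π]:
  ∫ (9x)^2 dx = 81·(2π^3/3); ∫ 2·9·(-2)·x dx = 0 (odd integrand); ∫ (-2)^2 dx = 4·2π.
So (1/(2π)) ∫_{-π}^{π} (9x - 2)^2 dx = 81π^2/3 + 4 = 27π^2 + 4.
Parseval ⇒ Σ |c_n|^2 = 27π^2 + 4.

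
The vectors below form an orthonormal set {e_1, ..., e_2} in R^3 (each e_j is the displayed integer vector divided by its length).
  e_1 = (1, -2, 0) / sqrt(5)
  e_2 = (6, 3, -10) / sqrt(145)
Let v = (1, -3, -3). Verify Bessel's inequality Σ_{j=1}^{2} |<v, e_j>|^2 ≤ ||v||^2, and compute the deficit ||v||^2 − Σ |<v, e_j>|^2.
Σ |<v, e_j>|^2 = 430/29; ||v||^2 = 19; deficit = 121/29

Write each e_j = u_j / sqrt(<u_j, u_j>) where u_j is the displayed integer vector. Then <v, e_j> = <v, u_j> / sqrt(<u_j, u_j>), so |<v, e_j>|^2 = <v, u_j>^2 / <u_j, u_j>.
Coefficients: <v, e_1> = 7/sqrt(5), <v, e_2> = 27/sqrt(145).
Square and sum: Σ |<v, e_j>|^2 = 430/29.
Compute ||v||^2 = v·v = 19.
Deficit = 19 − 430/29 = 121/29 ≥ 0, confirming Bessel's inequality. (The deficit equals ||v − Σ <v,e_j> e_j||^2, the squared distance from v to span{e_j}.)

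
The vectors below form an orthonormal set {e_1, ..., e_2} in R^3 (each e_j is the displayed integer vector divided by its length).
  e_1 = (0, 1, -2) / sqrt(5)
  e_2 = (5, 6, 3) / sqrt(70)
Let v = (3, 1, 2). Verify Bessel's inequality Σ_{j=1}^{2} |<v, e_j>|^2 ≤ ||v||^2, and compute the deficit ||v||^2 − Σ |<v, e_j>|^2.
Σ |<v, e_j>|^2 = 171/14; ||v||^2 = 14; deficit = 25/14

Write each e_j = u_j / sqrt(<u_j, u_j>) where u_j is the displayed integer vector. Then <v, e_j> = <v, u_j> / sqrt(<u_j, u_j>), so |<v, e_j>|^2 = <v, u_j>^2 / <u_j, u_j>.
Coefficients: <v, e_1> = -3/sqrt(5), <v, e_2> = 27/sqrt(70).
Square and sum: Σ |<v, e_j>|^2 = 171/14.
Compute ||v||^2 = v·v = 14.
Deficit = 14 − 171/14 = 25/14 ≥ 0, confirming Bessel's inequality. (The deficit equals ||v − Σ <v,e_j> e_j||^2, the squared distance from v to span{e_j}.)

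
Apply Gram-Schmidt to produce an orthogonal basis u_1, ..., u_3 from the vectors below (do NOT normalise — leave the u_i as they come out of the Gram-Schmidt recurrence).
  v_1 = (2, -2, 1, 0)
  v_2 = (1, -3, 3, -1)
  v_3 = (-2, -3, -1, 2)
Orthogonal basis:
  u_1 = (2, -2, 1, 0)
  u_2 = (-13/9, -5/9, 16/9, -1)
  u_3 = (-121/59, -160/59, -78/59, 125/59)

Apply the Gram-Schmidt recurrence
  u_1 = v_1
  u_i = v_i − Σ_{j<i} ((v_i · u_j) / (u_j · u_j)) · u_j.

Step by step this gives:
  u_1 = (2, -2, 1, 0)
  u_2 = (-13/9, -5/9, 16/9, -1)
  u_3 = (-121/59, -160/59, -78/59, 125/59)

Orthogonality check:
  u_2 · u_1 = 0 (should be 0)
  u_3 · u_1 = 0 (should be 0)
  u_3 · u_2 = 0 (should be 0)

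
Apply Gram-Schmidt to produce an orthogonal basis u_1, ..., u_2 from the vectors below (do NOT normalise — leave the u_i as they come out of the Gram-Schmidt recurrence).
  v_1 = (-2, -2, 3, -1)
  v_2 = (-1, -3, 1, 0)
Orthogonal basis:
  u_1 = (-2, -2, 3, -1)
  u_2 = (2/9, -16/9, -5/6, 11/18)

Apply the Gram-Schmidt recurrence
  u_1 = v_1
  u_i = v_i − Σ_{j<i} ((v_i · u_j) / (u_j · u_j)) · u_j.

Step by step this gives:
  u_1 = (-2, -2, 3, -1)
  u_2 = (2/9, -16/9, -5/6, 11/18)

Orthogonality check:
  u_2 · u_1 = 0 (should be 0)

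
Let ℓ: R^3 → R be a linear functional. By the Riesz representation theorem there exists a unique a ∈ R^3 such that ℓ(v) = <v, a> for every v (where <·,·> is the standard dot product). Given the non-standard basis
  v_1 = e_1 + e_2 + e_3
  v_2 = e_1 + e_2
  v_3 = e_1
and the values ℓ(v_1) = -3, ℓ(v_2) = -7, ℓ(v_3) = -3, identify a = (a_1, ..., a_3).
a = (-3, -4, 4)

Write a = (a_1, ..., a_3) in the standard basis. For each basis vector v_i, ℓ(v_i) = <v_i, a> is a linear equation in the a_j's. Collect the n equations into a matrix system V a = ℓ, where row i of V is v_i (expressed in the standard basis). Since V is invertible (lower-triangular with 1s on the diagonal, up to permutation), solve by back-substitution:
  V =
[[1, 1, 1],
 [1, 1, 0],
 [1, 0, 0]]
  V a = (-3, -7, -3)
Solving gives a = (-3, -4, 4).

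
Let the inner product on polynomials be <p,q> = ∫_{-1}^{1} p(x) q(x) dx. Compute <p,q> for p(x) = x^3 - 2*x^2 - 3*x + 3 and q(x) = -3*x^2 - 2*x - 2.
<p,q> = -146/15

Expand the product: p(x)·q(x) = -3*x^5 + 4*x^4 + 11*x^3 + x^2 - 6.
∫_{-1}^{1} of each monomial x^k gives [2/(k+1) if k even, 0 if k odd]. Integrating term-by-term (or equivalently evaluating the antiderivative F(x) = -x^6/2 + 4*x^5/5 + 11*x^4/4 + x^3/3 - 6*x at the endpoints):
  F(1) − F(−1) = -157/60 − (427/60) = -146/15.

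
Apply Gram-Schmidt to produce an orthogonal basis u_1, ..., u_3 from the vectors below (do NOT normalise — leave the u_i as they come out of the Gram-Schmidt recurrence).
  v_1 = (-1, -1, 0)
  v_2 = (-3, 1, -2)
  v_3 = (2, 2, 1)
Orthogonal basis:
  u_1 = (-1, -1, 0)
  u_2 = (-2, 2, -2)
  u_3 = (-1/3, 1/3, 2/3)

Apply the Gram-Schmidt recurrence
  u_1 = v_1
  u_i = v_i − Σ_{j<i} ((v_i · u_j) / (u_j · u_j)) · u_j.

Step by step this gives:
  u_1 = (-1, -1, 0)
  u_2 = (-2, 2, -2)
  u_3 = (-1/3, 1/3, 2/3)

Orthogonality check:
  u_2 · u_1 = 0 (should be 0)
  u_3 · u_1 = 0 (should be 0)
  u_3 · u_2 = 0 (should be 0)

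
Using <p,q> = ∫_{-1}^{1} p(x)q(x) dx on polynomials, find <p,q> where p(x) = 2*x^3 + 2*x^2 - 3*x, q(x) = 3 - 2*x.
<p,q> = 32/5

Expand the product: p(x)·q(x) = -4*x^4 + 2*x^3 + 12*x^2 - 9*x.
∫_{-1}^{1} of each monomial x^k gives [2/(k+1) if k even, 0 if k odd]. Integrating term-by-term (or equivalently evaluating the antiderivative F(x) = -4*x^5/5 + x^4/2 + 4*x^3 - 9*x^2/2 at the endpoints):
  F(1) − F(−1) = -4/5 − (-36/5) = 32/5.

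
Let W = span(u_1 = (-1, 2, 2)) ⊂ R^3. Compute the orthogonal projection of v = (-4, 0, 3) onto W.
proj_W(v) = (-10/9, 20/9, 20/9)

Set up U = [u_1 | ... | u_1] ∈ R^(3×1). The projector onto W = col(U) is P = U (U^T U)^(-1) U^T.
Compute U^T U =
  [9],
and U^T v = (10).
Solve U^T U · c = U^T v for the coefficients: c = (10/9). The projection is proj_W(v) = U c.
Check: (v - proj_W(v)) · u_1 = 0  (should be 0).
Result: proj_W(v) = (-10/9, 20/9, 20/9).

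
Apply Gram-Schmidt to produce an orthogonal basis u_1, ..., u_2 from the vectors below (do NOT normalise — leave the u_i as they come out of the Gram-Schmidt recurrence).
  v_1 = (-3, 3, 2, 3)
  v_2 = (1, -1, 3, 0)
Orthogonal basis:
  u_1 = (-3, 3, 2, 3)
  u_2 = (1, -1, 3, 0)

Apply the Gram-Schmidt recurrence
  u_1 = v_1
  u_i = v_i − Σ_{j<i} ((v_i · u_j) / (u_j · u_j)) · u_j.

Step by step this gives:
  u_1 = (-3, 3, 2, 3)
  u_2 = (1, -1, 3, 0)

Orthogonality check:
  u_2 · u_1 = 0 (should be 0)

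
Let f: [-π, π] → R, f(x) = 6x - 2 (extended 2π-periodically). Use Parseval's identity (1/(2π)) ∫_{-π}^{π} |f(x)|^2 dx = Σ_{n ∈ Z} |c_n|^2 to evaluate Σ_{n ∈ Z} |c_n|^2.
Σ |c_n|^2 = 12π^2 + 4

Expand and integrate term by term over [-π, π]:
  ∫ (6x)^2 dx = 36·(2π^3/3); ∫ 2·6·(-2)·x dx = 0 (odd integrand); ∫ (-2)^2 dx = 4·2π.
So (1/(2π)) ∫_{-π}^{π} (6x - 2)^2 dx = 36π^2/3 + 4 = 12π^2 + 4.
Parseval ⇒ Σ |c_n|^2 = 12π^2 + 4.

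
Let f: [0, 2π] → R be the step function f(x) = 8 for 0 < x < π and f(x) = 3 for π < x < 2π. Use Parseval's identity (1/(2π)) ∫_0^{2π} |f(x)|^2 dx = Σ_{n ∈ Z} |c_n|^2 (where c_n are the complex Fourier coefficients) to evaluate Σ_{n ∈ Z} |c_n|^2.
Σ |c_n|^2 = 73/2

Parseval equates the L^2 energy of f (normalised by 1/(2π)) with the ℓ^2 sum of its Fourier coefficients: (1/(2π)) ∫_0^{2π} |f|^2 = Σ |c_n|^2.
Compute the left side: (1/(2π)) [∫_0^π 8^2 dx + ∫_π^{2π} 3^2 dx] = (1/(2π)) · (64π + 9π) = (64 + 9)/2 = 73/2.
So Σ_{n ∈ Z} |c_n|^2 = 73/2.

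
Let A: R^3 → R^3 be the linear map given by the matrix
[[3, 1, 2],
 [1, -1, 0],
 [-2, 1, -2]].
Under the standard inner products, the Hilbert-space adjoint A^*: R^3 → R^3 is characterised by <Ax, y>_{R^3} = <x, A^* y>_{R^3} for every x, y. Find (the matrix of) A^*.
A^* = A^T =
[[3, 1, -2],
 [1, -1, 1],
 [2, 0, -2]]

For real matrices with standard dot products, the defining identity <Ax, y> = <x, A^* y> gives (Ax)^T y = x^T (A^*) y, i.e. x^T A^T y = x^T (A^*) y. Since this holds for all x, y, we must have A^* = A^T. Therefore
A^* =
[[3, 1, -2],
 [1, -1, 1],
 [2, 0, -2]].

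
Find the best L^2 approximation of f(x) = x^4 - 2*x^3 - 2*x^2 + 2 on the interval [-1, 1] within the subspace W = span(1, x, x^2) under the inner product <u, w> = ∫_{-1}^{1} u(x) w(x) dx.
g(x) = -8*x^2/7 - 6*x/5 + 67/35

The best approximation g ∈ W is the orthogonal projection of f onto W. Writing g = a_0 + a_1 x + a_2 x^2, the coefficients solve the normal equations G · a = b where
  G_{ij} = <φ_i, φ_j> and b_i = <f, φ_i>, with φ_0 = 1, φ_1 = x, φ_2 = x^2.
G =
  [2, 0, 2/3]
  [0, 2/3, 0]
  [2/3, 0, 2/5],
b = (46/15, -4/5, 86/105).
Solving gives a_0 = 67/35, a_1 = -6/5, a_2 = -8/7, so
  g(x) = -8*x^2/7 - 6*x/5 + 67/35.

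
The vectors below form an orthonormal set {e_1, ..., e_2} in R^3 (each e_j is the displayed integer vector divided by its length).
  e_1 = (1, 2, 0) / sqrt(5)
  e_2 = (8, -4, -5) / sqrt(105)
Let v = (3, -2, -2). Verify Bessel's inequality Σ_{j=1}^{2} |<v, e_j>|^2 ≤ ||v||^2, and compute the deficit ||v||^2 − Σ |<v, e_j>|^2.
Σ |<v, e_j>|^2 = 17; ||v||^2 = 17; deficit = 0

Write each e_j = u_j / sqrt(<u_j, u_j>) where u_j is the displayed integer vector. Then <v, e_j> = <v, u_j> / sqrt(<u_j, u_j>), so |<v, e_j>|^2 = <v, u_j>^2 / <u_j, u_j>.
Coefficients: <v, e_1> = -1/sqrt(5), <v, e_2> = 42/sqrt(105).
Square and sum: Σ |<v, e_j>|^2 = 17.
Compute ||v||^2 = v·v = 17.
Deficit = 17 − 17 = 0 ≥ 0, confirming Bessel's inequality. (The deficit equals ||v − Σ <v,e_j> e_j||^2, the squared distance from v to span{e_j}.)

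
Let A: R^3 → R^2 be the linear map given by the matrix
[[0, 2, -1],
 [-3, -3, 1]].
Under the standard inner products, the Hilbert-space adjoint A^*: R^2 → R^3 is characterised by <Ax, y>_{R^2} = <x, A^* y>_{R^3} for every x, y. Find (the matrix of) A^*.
A^* = A^T =
[[0, -3],
 [2, -3],
 [-1, 1]]

For real matrices with standard dot products, the defining identity <Ax, y> = <x, A^* y> gives (Ax)^T y = x^T (A^*) y, i.e. x^T A^T y = x^T (A^*) y. Since this holds for all x, y, we must have A^* = A^T. Therefore
A^* =
[[0, -3],
 [2, -3],
 [-1, 1]].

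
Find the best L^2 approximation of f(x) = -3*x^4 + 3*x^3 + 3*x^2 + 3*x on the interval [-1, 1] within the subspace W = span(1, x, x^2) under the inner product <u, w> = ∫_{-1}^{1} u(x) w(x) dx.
g(x) = 3*x^2/7 + 24*x/5 + 9/35

The best approximation g ∈ W is the orthogonal projection of f onto W. Writing g = a_0 + a_1 x + a_2 x^2, the coefficients solve the normal equations G · a = b where
  G_{ij} = <φ_i, φ_j> and b_i = <f, φ_i>, with φ_0 = 1, φ_1 = x, φ_2 = x^2.
G =
  [2, 0, 2/3]
  [0, 2/3, 0]
  [2/3, 0, 2/5],
b = (4/5, 16/5, 12/35).
Solving gives a_0 = 9/35, a_1 = 24/5, a_2 = 3/7, so
  g(x) = 3*x^2/7 + 24*x/5 + 9/35.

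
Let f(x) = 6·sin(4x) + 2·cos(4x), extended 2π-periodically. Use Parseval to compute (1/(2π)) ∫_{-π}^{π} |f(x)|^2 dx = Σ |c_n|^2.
Σ |c_n|^2 = 20

Expand |f|^2 and use orthogonality of {sin(nx), cos(mx)} on [-π, π]:
  ∫_{-π}^{π} sin(nx)^2 dx = π, ∫ cos(mx)^2 dx = π, and cross terms integrate to 0.
So ∫_{-π}^{π} f(x)^2 dx = 6^2 · π + 2^2 · π = (36 + 4)π.
Divide by 2π: (36 + 4)/2 = 20.
By Parseval, this equals Σ |c_n|^2.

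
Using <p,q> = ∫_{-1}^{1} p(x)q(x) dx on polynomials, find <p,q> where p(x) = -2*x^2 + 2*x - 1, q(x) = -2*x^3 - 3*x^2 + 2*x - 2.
<p,q> = 182/15

Expand the product: p(x)·q(x) = 4*x^5 + 2*x^4 - 8*x^3 + 11*x^2 - 6*x + 2.
∫_{-1}^{1} of each monomial x^k gives [2/(k+1) if k even, 0 if k odd]. Integrating term-by-term (or equivalently evaluating the antiderivative F(x) = 2*x^6/3 + 2*x^5/5 - 2*x^4 + 11*x^3/3 - 3*x^2 + 2*x at the endpoints):
  F(1) − F(−1) = 26/15 − (-52/5) = 182/15.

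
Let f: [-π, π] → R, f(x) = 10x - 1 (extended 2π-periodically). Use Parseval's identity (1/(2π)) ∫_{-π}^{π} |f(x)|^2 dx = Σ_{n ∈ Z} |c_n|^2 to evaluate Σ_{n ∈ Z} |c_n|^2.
Σ |c_n|^2 = 100π^2/3 + 1

Expand and integrate term by term over [-π, π]:
  ∫ (10x)^2 dx = 100·(2π^3/3); ∫ 2·10·(-1)·x dx = 0 (odd integrand); ∫ (-1)^2 dx = 1·2π.
So (1/(2π)) ∫_{-π}^{π} (10x - 1)^2 dx = 100π^2/3 + 1 = 100π^2/3 + 1.
Parseval ⇒ Σ |c_n|^2 = 100π^2/3 + 1.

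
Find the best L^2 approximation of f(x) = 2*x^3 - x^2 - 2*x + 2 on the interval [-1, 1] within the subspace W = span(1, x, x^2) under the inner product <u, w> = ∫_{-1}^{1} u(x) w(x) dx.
g(x) = -x^2 - 4*x/5 + 2

The best approximation g ∈ W is the orthogonal projection of f onto W. Writing g = a_0 + a_1 x + a_2 x^2, the coefficients solve the normal equations G · a = b where
  G_{ij} = <φ_i, φ_j> and b_i = <f, φ_i>, with φ_0 = 1, φ_1 = x, φ_2 = x^2.
G =
  [2, 0, 2/3]
  [0, 2/3, 0]
  [2/3, 0, 2/5],
b = (10/3, -8/15, 14/15).
Solving gives a_0 = 2, a_1 = -4/5, a_2 = -1, so
  g(x) = -x^2 - 4*x/5 + 2.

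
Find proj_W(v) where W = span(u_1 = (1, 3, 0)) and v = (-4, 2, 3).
proj_W(v) = (1/5, 3/5, 0)

Set up U = [u_1 | ... | u_1] ∈ R^(3×1). The projector onto W = col(U) is P = U (U^T U)^(-1) U^T.
Compute U^T U =
  [10],
and U^T v = (2).
Solve U^T U · c = U^T v for the coefficients: c = (1/5). The projection is proj_W(v) = U c.
Check: (v - proj_W(v)) · u_1 = 0  (should be 0).
Result: proj_W(v) = (1/5, 3/5, 0).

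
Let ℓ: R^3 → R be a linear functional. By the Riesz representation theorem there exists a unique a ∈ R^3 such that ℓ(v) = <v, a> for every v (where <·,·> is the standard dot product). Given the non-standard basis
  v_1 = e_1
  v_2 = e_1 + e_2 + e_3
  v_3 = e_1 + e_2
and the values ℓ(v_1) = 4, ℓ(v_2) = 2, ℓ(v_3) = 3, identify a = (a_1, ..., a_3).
a = (4, -1, -1)

Write a = (a_1, ..., a_3) in the standard basis. For each basis vector v_i, ℓ(v_i) = <v_i, a> is a linear equation in the a_j's. Collect the n equations into a matrix system V a = ℓ, where row i of V is v_i (expressed in the standard basis). Since V is invertible (lower-triangular with 1s on the diagonal, up to permutation), solve by back-substitution:
  V =
[[1, 0, 0],
 [1, 1, 1],
 [1, 1, 0]]
  V a = (4, 2, 3)
Solving gives a = (4, -1, -1).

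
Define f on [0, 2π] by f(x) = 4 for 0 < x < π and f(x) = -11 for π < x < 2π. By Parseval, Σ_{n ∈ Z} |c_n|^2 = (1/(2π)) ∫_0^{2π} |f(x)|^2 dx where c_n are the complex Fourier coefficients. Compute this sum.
Σ |c_n|^2 = 137/2

Parseval equates the L^2 energy of f (normalised by 1/(2π)) with the ℓ^2 sum of its Fourier coefficients: (1/(2π)) ∫_0^{2π} |f|^2 = Σ |c_n|^2.
Compute the left side: (1/(2π)) [∫_0^π 4^2 dx + ∫_π^{2π} (-11)^2 dx] = (1/(2π)) · (16π + 121π) = (16 + 121)/2 = 137/2.
So Σ_{n ∈ Z} |c_n|^2 = 137/2.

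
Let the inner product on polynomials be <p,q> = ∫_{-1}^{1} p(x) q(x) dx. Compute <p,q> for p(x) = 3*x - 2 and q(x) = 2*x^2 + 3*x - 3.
<p,q> = 46/3

Expand the product: p(x)·q(x) = 6*x^3 + 5*x^2 - 15*x + 6.
∫_{-1}^{1} of each monomial x^k gives [2/(k+1) if k even, 0 if k odd]. Integrating term-by-term (or equivalently evaluating the antiderivative F(x) = 3*x^4/2 + 5*x^3/3 - 15*x^2/2 + 6*x at the endpoints):
  F(1) − F(−1) = 5/3 − (-41/3) = 46/3.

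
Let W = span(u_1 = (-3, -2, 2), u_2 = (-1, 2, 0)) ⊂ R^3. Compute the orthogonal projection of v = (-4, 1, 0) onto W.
proj_W(v) = (-10/3, 4/3, 4/3)

Set up U = [u_1 | ... | u_2] ∈ R^(3×2). The projector onto W = col(U) is P = U (U^T U)^(-1) U^T.
Compute U^T U =
  [17, -1]
  [-1, 5],
and U^T v = (10, 6).
Solve U^T U · c = U^T v for the coefficients: c = (2/3, 4/3). The projection is proj_W(v) = U c.
Check: (v - proj_W(v)) · u_1 = 0  (should be 0).
Check: (v - proj_W(v)) · u_2 = 0  (should be 0).
Result: proj_W(v) = (-10/3, 4/3, 4/3).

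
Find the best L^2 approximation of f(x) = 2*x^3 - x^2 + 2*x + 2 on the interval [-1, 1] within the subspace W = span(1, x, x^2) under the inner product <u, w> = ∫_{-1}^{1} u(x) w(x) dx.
g(x) = -x^2 + 16*x/5 + 2

The best approximation g ∈ W is the orthogonal projection of f onto W. Writing g = a_0 + a_1 x + a_2 x^2, the coefficients solve the normal equations G · a = b where
  G_{ij} = <φ_i, φ_j> and b_i = <f, φ_i>, with φ_0 = 1, φ_1 = x, φ_2 = x^2.
G =
  [2, 0, 2/3]
  [0, 2/3, 0]
  [2/3, 0, 2/5],
b = (10/3, 32/15, 14/15).
Solving gives a_0 = 2, a_1 = 16/5, a_2 = -1, so
  g(x) = -x^2 + 16*x/5 + 2.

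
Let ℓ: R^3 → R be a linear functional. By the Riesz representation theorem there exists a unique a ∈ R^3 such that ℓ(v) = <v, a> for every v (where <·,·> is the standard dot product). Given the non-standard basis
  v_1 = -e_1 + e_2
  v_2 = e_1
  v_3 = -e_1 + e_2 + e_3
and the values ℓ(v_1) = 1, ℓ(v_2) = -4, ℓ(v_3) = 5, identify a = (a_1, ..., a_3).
a = (-4, -3, 4)

Write a = (a_1, ..., a_3) in the standard basis. For each basis vector v_i, ℓ(v_i) = <v_i, a> is a linear equation in the a_j's. Collect the n equations into a matrix system V a = ℓ, where row i of V is v_i (expressed in the standard basis). Since V is invertible (lower-triangular with 1s on the diagonal, up to permutation), solve by back-substitution:
  V =
[[-1, 1, 0],
 [1, 0, 0],
 [-1, 1, 1]]
  V a = (1, -4, 5)
Solving gives a = (-4, -3, 4).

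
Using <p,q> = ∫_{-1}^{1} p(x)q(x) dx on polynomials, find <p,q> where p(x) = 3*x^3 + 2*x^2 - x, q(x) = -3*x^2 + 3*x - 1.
<p,q> = -32/15

Expand the product: p(x)·q(x) = -9*x^5 + 3*x^4 + 6*x^3 - 5*x^2 + x.
∫_{-1}^{1} of each monomial x^k gives [2/(k+1) if k even, 0 if k odd]. Integrating term-by-term (or equivalently evaluating the antiderivative F(x) = -3*x^6/2 + 3*x^5/5 + 3*x^4/2 - 5*x^3/3 + x^2/2 at the endpoints):
  F(1) − F(−1) = -17/30 − (47/30) = -32/15.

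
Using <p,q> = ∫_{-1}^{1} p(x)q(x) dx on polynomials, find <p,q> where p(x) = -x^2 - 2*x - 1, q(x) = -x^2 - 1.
<p,q> = 56/15

Expand the product: p(x)·q(x) = x^4 + 2*x^3 + 2*x^2 + 2*x + 1.
∫_{-1}^{1} of each monomial x^k gives [2/(k+1) if k even, 0 if k odd]. Integrating term-by-term (or equivalently evaluating the antiderivative F(x) = x^5/5 + x^4/2 + 2*x^3/3 + x^2 + x at the endpoints):
  F(1) − F(−1) = 101/30 − (-11/30) = 56/15.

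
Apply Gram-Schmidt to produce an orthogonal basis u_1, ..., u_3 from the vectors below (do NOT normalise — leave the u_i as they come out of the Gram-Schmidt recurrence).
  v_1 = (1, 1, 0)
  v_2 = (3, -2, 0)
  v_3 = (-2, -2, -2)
Orthogonal basis:
  u_1 = (1, 1, 0)
  u_2 = (5/2, -5/2, 0)
  u_3 = (0, 0, -2)

Apply the Gram-Schmidt recurrence
  u_1 = v_1
  u_i = v_i − Σ_{j<i} ((v_i · u_j) / (u_j · u_j)) · u_j.

Step by step this gives:
  u_1 = (1, 1, 0)
  u_2 = (5/2, -5/2, 0)
  u_3 = (0, 0, -2)

Orthogonality check:
  u_2 · u_1 = 0 (should be 0)
  u_3 · u_1 = 0 (should be 0)
  u_3 · u_2 = 0 (should be 0)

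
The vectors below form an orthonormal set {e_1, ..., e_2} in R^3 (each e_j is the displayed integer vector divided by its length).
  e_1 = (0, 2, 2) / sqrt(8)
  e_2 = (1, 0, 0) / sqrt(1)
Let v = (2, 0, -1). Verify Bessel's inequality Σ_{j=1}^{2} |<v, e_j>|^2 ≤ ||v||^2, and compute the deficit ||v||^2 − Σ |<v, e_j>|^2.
Σ |<v, e_j>|^2 = 9/2; ||v||^2 = 5; deficit = 1/2

Write each e_j = u_j / sqrt(<u_j, u_j>) where u_j is the displayed integer vector. Then <v, e_j> = <v, u_j> / sqrt(<u_j, u_j>), so |<v, e_j>|^2 = <v, u_j>^2 / <u_j, u_j>.
Coefficients: <v, e_1> = -2/sqrt(8), <v, e_2> = 2/sqrt(1).
Square and sum: Σ |<v, e_j>|^2 = 9/2.
Compute ||v||^2 = v·v = 5.
Deficit = 5 − 9/2 = 1/2 ≥ 0, confirming Bessel's inequality. (The deficit equals ||v − Σ <v,e_j> e_j||^2, the squared distance from v to span{e_j}.)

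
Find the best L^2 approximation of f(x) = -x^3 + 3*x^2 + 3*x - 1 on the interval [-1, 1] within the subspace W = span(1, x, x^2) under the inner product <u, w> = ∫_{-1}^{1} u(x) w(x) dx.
g(x) = 3*x^2 + 12*x/5 - 1

The best approximation g ∈ W is the orthogonal projection of f onto W. Writing g = a_0 + a_1 x + a_2 x^2, the coefficients solve the normal equations G · a = b where
  G_{ij} = <φ_i, φ_j> and b_i = <f, φ_i>, with φ_0 = 1, φ_1 = x, φ_2 = x^2.
G =
  [2, 0, 2/3]
  [0, 2/3, 0]
  [2/3, 0, 2/5],
b = (0, 8/5, 8/15).
Solving gives a_0 = -1, a_1 = 12/5, a_2 = 3, so
  g(x) = 3*x^2 + 12*x/5 - 1.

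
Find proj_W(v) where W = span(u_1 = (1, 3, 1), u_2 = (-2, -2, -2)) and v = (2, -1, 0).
proj_W(v) = (1, -1, 1)

Set up U = [u_1 | ... | u_2] ∈ R^(3×2). The projector onto W = col(U) is P = U (U^T U)^(-1) U^T.
Compute U^T U =
  [11, -10]
  [-10, 12],
and U^T v = (-1, -2).
Solve U^T U · c = U^T v for the coefficients: c = (-1, -1). The projection is proj_W(v) = U c.
Check: (v - proj_W(v)) · u_1 = 0  (should be 0).
Check: (v - proj_W(v)) · u_2 = 0  (should be 0).
Result: proj_W(v) = (1, -1, 1).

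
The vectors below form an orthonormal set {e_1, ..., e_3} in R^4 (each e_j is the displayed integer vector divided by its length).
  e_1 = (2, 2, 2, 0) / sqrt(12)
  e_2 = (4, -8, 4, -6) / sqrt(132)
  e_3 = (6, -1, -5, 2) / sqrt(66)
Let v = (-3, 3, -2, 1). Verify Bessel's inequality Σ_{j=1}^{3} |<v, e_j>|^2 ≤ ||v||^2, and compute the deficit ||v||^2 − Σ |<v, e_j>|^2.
Σ |<v, e_j>|^2 = 43/2; ||v||^2 = 23; deficit = 3/2

Write each e_j = u_j / sqrt(<u_j, u_j>) where u_j is the displayed integer vector. Then <v, e_j> = <v, u_j> / sqrt(<u_j, u_j>), so |<v, e_j>|^2 = <v, u_j>^2 / <u_j, u_j>.
Coefficients: <v, e_1> = -4/sqrt(12), <v, e_2> = -50/sqrt(132), <v, e_3> = -9/sqrt(66).
Square and sum: Σ |<v, e_j>|^2 = 43/2.
Compute ||v||^2 = v·v = 23.
Deficit = 23 − 43/2 = 3/2 ≥ 0, confirming Bessel's inequality. (The deficit equals ||v − Σ <v,e_j> e_j||^2, the squared distance from v to span{e_j}.)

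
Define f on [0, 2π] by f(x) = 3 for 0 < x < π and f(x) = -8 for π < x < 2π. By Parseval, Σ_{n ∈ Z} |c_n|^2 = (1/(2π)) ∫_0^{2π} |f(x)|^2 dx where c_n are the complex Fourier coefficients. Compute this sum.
Σ |c_n|^2 = 73/2

Parseval equates the L^2 energy of f (normalised by 1/(2π)) with the ℓ^2 sum of its Fourier coefficients: (1/(2π)) ∫_0^{2π} |f|^2 = Σ |c_n|^2.
Compute the left side: (1/(2π)) [∫_0^π 3^2 dx + ∫_π^{2π} (-8)^2 dx] = (1/(2π)) · (9π + 64π) = (9 + 64)/2 = 73/2.
So Σ_{n ∈ Z} |c_n|^2 = 73/2.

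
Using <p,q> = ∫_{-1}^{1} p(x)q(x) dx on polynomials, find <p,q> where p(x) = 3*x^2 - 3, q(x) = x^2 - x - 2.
<p,q> = 36/5

Expand the product: p(x)·q(x) = 3*x^4 - 3*x^3 - 9*x^2 + 3*x + 6.
∫_{-1}^{1} of each monomial x^k gives [2/(k+1) if k even, 0 if k odd]. Integrating term-by-term (or equivalently evaluating the antiderivative F(x) = 3*x^5/5 - 3*x^4/4 - 3*x^3 + 3*x^2/2 + 6*x at the endpoints):
  F(1) − F(−1) = 87/20 − (-57/20) = 36/5.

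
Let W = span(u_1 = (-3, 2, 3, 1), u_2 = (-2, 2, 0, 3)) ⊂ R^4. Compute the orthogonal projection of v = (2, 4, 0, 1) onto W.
proj_W(v) = (-62/111, 82/111, -20/37, 163/111)

Set up U = [u_1 | ... | u_2] ∈ R^(4×2). The projector onto W = col(U) is P = U (U^T U)^(-1) U^T.
Compute U^T U =
  [23, 13]
  [13, 17],
and U^T v = (3, 7).
Solve U^T U · c = U^T v for the coefficients: c = (-20/111, 61/111). The projection is proj_W(v) = U c.
Check: (v - proj_W(v)) · u_1 = 0  (should be 0).
Check: (v - proj_W(v)) · u_2 = 0  (should be 0).
Result: proj_W(v) = (-62/111, 82/111, -20/37, 163/111).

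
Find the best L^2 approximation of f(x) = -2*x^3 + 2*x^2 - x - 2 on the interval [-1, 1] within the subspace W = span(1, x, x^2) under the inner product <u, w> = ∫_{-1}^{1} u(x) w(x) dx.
g(x) = 2*x^2 - 11*x/5 - 2

The best approximation g ∈ W is the orthogonal projection of f onto W. Writing g = a_0 + a_1 x + a_2 x^2, the coefficients solve the normal equations G · a = b where
  G_{ij} = <φ_i, φ_j> and b_i = <f, φ_i>, with φ_0 = 1, φ_1 = x, φ_2 = x^2.
G =
  [2, 0, 2/3]
  [0, 2/3, 0]
  [2/3, 0, 2/5],
b = (-8/3, -22/15, -8/15).
Solving gives a_0 = -2, a_1 = -11/5, a_2 = 2, so
  g(x) = 2*x^2 - 11*x/5 - 2.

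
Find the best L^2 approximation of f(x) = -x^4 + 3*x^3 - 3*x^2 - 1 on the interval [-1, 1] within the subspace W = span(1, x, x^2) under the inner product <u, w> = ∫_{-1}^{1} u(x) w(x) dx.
g(x) = -27*x^2/7 + 9*x/5 - 32/35

The best approximation g ∈ W is the orthogonal projection of f onto W. Writing g = a_0 + a_1 x + a_2 x^2, the coefficients solve the normal equations G · a = b where
  G_{ij} = <φ_i, φ_j> and b_i = <f, φ_i>, with φ_0 = 1, φ_1 = x, φ_2 = x^2.
G =
  [2, 0, 2/3]
  [0, 2/3, 0]
  [2/3, 0, 2/5],
b = (-22/5, 6/5, -226/105).
Solving gives a_0 = -32/35, a_1 = 9/5, a_2 = -27/7, so
  g(x) = -27*x^2/7 + 9*x/5 - 32/35.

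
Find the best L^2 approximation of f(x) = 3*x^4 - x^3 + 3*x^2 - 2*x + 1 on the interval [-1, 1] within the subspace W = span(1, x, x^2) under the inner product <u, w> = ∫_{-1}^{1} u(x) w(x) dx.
g(x) = 39*x^2/7 - 13*x/5 + 26/35

The best approximation g ∈ W is the orthogonal projection of f onto W. Writing g = a_0 + a_1 x + a_2 x^2, the coefficients solve the normal equations G · a = b where
  G_{ij} = <φ_i, φ_j> and b_i = <f, φ_i>, with φ_0 = 1, φ_1 = x, φ_2 = x^2.
G =
  [2, 0, 2/3]
  [0, 2/3, 0]
  [2/3, 0, 2/5],
b = (26/5, -26/15, 286/105).
Solving gives a_0 = 26/35, a_1 = -13/5, a_2 = 39/7, so
  g(x) = 39*x^2/7 - 13*x/5 + 26/35.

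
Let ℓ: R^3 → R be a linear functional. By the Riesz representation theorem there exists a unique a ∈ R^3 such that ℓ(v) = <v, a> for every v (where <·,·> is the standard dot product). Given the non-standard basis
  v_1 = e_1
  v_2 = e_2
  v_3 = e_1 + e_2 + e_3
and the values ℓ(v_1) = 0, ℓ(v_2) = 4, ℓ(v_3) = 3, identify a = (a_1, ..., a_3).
a = (0, 4, -1)

Write a = (a_1, ..., a_3) in the standard basis. For each basis vector v_i, ℓ(v_i) = <v_i, a> is a linear equation in the a_j's. Collect the n equations into a matrix system V a = ℓ, where row i of V is v_i (expressed in the standard basis). Since V is invertible (lower-triangular with 1s on the diagonal, up to permutation), solve by back-substitution:
  V =
[[1, 0, 0],
 [0, 1, 0],
 [1, 1, 1]]
  V a = (0, 4, 3)
Solving gives a = (0, 4, -1).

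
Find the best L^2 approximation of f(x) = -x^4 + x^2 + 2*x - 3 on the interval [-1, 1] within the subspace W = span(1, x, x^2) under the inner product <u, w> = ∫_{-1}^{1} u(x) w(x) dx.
g(x) = x^2/7 + 2*x - 102/35

The best approximation g ∈ W is the orthogonal projection of f onto W. Writing g = a_0 + a_1 x + a_2 x^2, the coefficients solve the normal equations G · a = b where
  G_{ij} = <φ_i, φ_j> and b_i = <f, φ_i>, with φ_0 = 1, φ_1 = x, φ_2 = x^2.
G =
  [2, 0, 2/3]
  [0, 2/3, 0]
  [2/3, 0, 2/5],
b = (-86/15, 4/3, -66/35).
Solving gives a_0 = -102/35, a_1 = 2, a_2 = 1/7, so
  g(x) = x^2/7 + 2*x - 102/35.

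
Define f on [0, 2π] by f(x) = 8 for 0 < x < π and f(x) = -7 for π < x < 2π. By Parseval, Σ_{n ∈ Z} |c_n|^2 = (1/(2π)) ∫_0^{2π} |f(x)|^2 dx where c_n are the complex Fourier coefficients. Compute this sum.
Σ |c_n|^2 = 113/2

Parseval equates the L^2 energy of f (normalised by 1/(2π)) with the ℓ^2 sum of its Fourier coefficients: (1/(2π)) ∫_0^{2π} |f|^2 = Σ |c_n|^2.
Compute the left side: (1/(2π)) [∫_0^π 8^2 dx + ∫_π^{2π} (-7)^2 dx] = (1/(2π)) · (64π + 49π) = (64 + 49)/2 = 113/2.
So Σ_{n ∈ Z} |c_n|^2 = 113/2.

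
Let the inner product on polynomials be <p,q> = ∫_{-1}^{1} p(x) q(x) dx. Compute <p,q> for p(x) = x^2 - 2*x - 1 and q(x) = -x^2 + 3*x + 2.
<p,q> = -32/5

Expand the product: p(x)·q(x) = -x^4 + 5*x^3 - 3*x^2 - 7*x - 2.
∫_{-1}^{1} of each monomial x^k gives [2/(k+1) if k even, 0 if k odd]. Integrating term-by-term (or equivalently evaluating the antiderivative F(x) = -x^5/5 + 5*x^4/4 - x^3 - 7*x^2/2 - 2*x at the endpoints):
  F(1) − F(−1) = -109/20 − (19/20) = -32/5.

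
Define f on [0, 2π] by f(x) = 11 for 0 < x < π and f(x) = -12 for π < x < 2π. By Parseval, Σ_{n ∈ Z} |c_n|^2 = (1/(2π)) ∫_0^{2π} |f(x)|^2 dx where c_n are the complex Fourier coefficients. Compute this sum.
Σ |c_n|^2 = 265/2

Parseval equates the L^2 energy of f (normalised by 1/(2π)) with the ℓ^2 sum of its Fourier coefficients: (1/(2π)) ∫_0^{2π} |f|^2 = Σ |c_n|^2.
Compute the left side: (1/(2π)) [∫_0^π 11^2 dx + ∫_π^{2π} (-12)^2 dx] = (1/(2π)) · (121π + 144π) = (121 + 144)/2 = 265/2.
So Σ_{n ∈ Z} |c_n|^2 = 265/2.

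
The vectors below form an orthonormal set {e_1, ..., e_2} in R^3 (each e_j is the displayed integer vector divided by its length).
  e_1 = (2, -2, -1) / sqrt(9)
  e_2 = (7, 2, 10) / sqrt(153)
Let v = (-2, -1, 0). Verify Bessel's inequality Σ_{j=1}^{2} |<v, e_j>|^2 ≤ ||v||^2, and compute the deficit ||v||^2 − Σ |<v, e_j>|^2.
Σ |<v, e_j>|^2 = 36/17; ||v||^2 = 5; deficit = 49/17

Write each e_j = u_j / sqrt(<u_j, u_j>) where u_j is the displayed integer vector. Then <v, e_j> = <v, u_j> / sqrt(<u_j, u_j>), so |<v, e_j>|^2 = <v, u_j>^2 / <u_j, u_j>.
Coefficients: <v, e_1> = -2/sqrt(9), <v, e_2> = -16/sqrt(153).
Square and sum: Σ |<v, e_j>|^2 = 36/17.
Compute ||v||^2 = v·v = 5.
Deficit = 5 − 36/17 = 49/17 ≥ 0, confirming Bessel's inequality. (The deficit equals ||v − Σ <v,e_j> e_j||^2, the squared distance from v to span{e_j}.)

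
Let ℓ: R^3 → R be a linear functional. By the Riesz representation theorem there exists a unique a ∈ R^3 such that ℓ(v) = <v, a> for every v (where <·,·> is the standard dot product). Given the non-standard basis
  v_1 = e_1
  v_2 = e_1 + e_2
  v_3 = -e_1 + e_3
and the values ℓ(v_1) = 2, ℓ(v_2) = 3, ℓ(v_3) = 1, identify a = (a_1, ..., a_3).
a = (2, 1, 3)

Write a = (a_1, ..., a_3) in the standard basis. For each basis vector v_i, ℓ(v_i) = <v_i, a> is a linear equation in the a_j's. Collect the n equations into a matrix system V a = ℓ, where row i of V is v_i (expressed in the standard basis). Since V is invertible (lower-triangular with 1s on the diagonal, up to permutation), solve by back-substitution:
  V =
[[1, 0, 0],
 [1, 1, 0],
 [-1, 0, 1]]
  V a = (2, 3, 1)
Solving gives a = (2, 1, 3).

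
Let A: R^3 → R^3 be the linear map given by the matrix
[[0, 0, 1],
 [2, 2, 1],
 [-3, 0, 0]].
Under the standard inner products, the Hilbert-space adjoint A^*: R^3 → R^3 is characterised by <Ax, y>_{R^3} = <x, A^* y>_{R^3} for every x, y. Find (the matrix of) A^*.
A^* = A^T =
[[0, 2, -3],
 [0, 2, 0],
 [1, 1, 0]]

For real matrices with standard dot products, the defining identity <Ax, y> = <x, A^* y> gives (Ax)^T y = x^T (A^*) y, i.e. x^T A^T y = x^T (A^*) y. Since this holds for all x, y, we must have A^* = A^T. Therefore
A^* =
[[0, 2, -3],
 [0, 2, 0],
 [1, 1, 0]].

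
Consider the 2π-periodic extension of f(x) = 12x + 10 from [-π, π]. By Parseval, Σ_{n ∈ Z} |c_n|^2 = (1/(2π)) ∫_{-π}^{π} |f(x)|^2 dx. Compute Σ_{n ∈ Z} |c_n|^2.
Σ |c_n|^2 = 48π^2 + 100

Expand and integrate term by term over [-π, π]:
  ∫ (12x)^2 dx = 144·(2π^3/3); ∫ 2·12·(10)·x dx = 0 (odd integrand); ∫ 10^2 dx = 100·2π.
So (1/(2π)) ∫_{-π}^{π} (12x + 10)^2 dx = 144π^2/3 + 100 = 48π^2 + 100.
Parseval ⇒ Σ |c_n|^2 = 48π^2 + 100.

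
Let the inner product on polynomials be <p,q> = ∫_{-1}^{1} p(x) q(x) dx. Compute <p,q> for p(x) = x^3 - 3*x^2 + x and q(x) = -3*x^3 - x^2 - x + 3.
<p,q> = -832/105

Expand the product: p(x)·q(x) = -3*x^6 + 8*x^5 - x^4 + 5*x^3 - 10*x^2 + 3*x.
∫_{-1}^{1} of each monomial x^k gives [2/(k+1) if k even, 0 if k odd]. Integrating term-by-term (or equivalently evaluating the antiderivative F(x) = -3*x^7/7 + 4*x^6/3 - x^5/5 + 5*x^4/4 - 10*x^3/3 + 3*x^2/2 at the endpoints):
  F(1) − F(−1) = 17/140 − (3379/420) = -832/105.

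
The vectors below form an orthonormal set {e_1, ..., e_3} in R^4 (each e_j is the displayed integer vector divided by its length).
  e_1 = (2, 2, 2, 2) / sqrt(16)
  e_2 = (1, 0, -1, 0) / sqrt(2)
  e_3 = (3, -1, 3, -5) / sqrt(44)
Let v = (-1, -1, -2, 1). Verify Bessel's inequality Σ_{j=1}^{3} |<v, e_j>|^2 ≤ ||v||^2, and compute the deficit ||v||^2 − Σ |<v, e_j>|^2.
Σ |<v, e_j>|^2 = 145/22; ||v||^2 = 7; deficit = 9/22

Write each e_j = u_j / sqrt(<u_j, u_j>) where u_j is the displayed integer vector. Then <v, e_j> = <v, u_j> / sqrt(<u_j, u_j>), so |<v, e_j>|^2 = <v, u_j>^2 / <u_j, u_j>.
Coefficients: <v, e_1> = -6/sqrt(16), <v, e_2> = 1/sqrt(2), <v, e_3> = -13/sqrt(44).
Square and sum: Σ |<v, e_j>|^2 = 145/22.
Compute ||v||^2 = v·v = 7.
Deficit = 7 − 145/22 = 9/22 ≥ 0, confirming Bessel's inequality. (The deficit equals ||v − Σ <v,e_j> e_j||^2, the squared distance from v to span{e_j}.)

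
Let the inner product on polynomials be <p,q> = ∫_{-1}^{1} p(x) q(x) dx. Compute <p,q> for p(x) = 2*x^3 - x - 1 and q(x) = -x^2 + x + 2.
<p,q> = -16/5

Expand the product: p(x)·q(x) = -2*x^5 + 2*x^4 + 5*x^3 - 3*x - 2.
∫_{-1}^{1} of each monomial x^k gives [2/(k+1) if k even, 0 if k odd]. Integrating term-by-term (or equivalently evaluating the antiderivative F(x) = -x^6/3 + 2*x^5/5 + 5*x^4/4 - 3*x^2/2 - 2*x at the endpoints):
  F(1) − F(−1) = -131/60 − (61/60) = -16/5.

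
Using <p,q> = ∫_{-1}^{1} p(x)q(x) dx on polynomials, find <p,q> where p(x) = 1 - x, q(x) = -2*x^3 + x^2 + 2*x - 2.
<p,q> = -58/15

Expand the product: p(x)·q(x) = 2*x^4 - 3*x^3 - x^2 + 4*x - 2.
∫_{-1}^{1} of each monomial x^k gives [2/(k+1) if k even, 0 if k odd]. Integrating term-by-term (or equivalently evaluating the antiderivative F(x) = 2*x^5/5 - 3*x^4/4 - x^3/3 + 2*x^2 - 2*x at the endpoints):
  F(1) − F(−1) = -41/60 − (191/60) = -58/15.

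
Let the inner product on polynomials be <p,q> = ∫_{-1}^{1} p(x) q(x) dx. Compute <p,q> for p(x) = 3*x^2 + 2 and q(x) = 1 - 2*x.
<p,q> = 6

Expand the product: p(x)·q(x) = -6*x^3 + 3*x^2 - 4*x + 2.
∫_{-1}^{1} of each monomial x^k gives [2/(k+1) if k even, 0 if k odd]. Integrating term-by-term (or equivalently evaluating the antiderivative F(x) = -3*x^4/2 + x^3 - 2*x^2 + 2*x at the endpoints):
  F(1) − F(−1) = -1/2 − (-13/2) = 6.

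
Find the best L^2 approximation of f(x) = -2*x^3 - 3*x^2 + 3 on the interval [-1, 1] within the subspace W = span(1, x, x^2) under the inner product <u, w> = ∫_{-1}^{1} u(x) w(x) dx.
g(x) = -3*x^2 - 6*x/5 + 3

The best approximation g ∈ W is the orthogonal projection of f onto W. Writing g = a_0 + a_1 x + a_2 x^2, the coefficients solve the normal equations G · a = b where
  G_{ij} = <φ_i, φ_j> and b_i = <f, φ_i>, with φ_0 = 1, φ_1 = x, φ_2 = x^2.
G =
  [2, 0, 2/3]
  [0, 2/3, 0]
  [2/3, 0, 2/5],
b = (4, -4/5, 4/5).
Solving gives a_0 = 3, a_1 = -6/5, a_2 = -3, so
  g(x) = -3*x^2 - 6*x/5 + 3.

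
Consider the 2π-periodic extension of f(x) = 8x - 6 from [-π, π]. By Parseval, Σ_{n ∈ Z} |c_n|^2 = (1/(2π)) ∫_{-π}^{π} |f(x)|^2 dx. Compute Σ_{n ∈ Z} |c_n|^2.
Σ |c_n|^2 = 64π^2/3 + 36

Expand and integrate term by term over [-π, π]:
  ∫ (8x)^2 dx = 64·(2π^3/3); ∫ 2·8·(-6)·x dx = 0 (odd integrand); ∫ (-6)^2 dx = 36·2π.
So (1/(2π)) ∫_{-π}^{π} (8x - 6)^2 dx = 64π^2/3 + 36 = 64π^2/3 + 36.
Parseval ⇒ Σ |c_n|^2 = 64π^2/3 + 36.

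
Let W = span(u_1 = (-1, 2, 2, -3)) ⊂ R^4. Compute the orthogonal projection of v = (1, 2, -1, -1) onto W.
proj_W(v) = (-2/9, 4/9, 4/9, -2/3)

Set up U = [u_1 | ... | u_1] ∈ R^(4×1). The projector onto W = col(U) is P = U (U^T U)^(-1) U^T.
Compute U^T U =
  [18],
and U^T v = (4).
Solve U^T U · c = U^T v for the coefficients: c = (2/9). The projection is proj_W(v) = U c.
Check: (v - proj_W(v)) · u_1 = 0  (should be 0).
Result: proj_W(v) = (-2/9, 4/9, 4/9, -2/3).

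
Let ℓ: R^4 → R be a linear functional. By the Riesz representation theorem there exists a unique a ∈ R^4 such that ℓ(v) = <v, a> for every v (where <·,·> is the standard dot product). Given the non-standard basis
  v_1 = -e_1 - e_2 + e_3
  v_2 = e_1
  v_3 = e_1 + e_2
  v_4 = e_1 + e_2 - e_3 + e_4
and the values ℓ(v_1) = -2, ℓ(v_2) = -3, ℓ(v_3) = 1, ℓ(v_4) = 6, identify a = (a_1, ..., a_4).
a = (-3, 4, -1, 4)

Write a = (a_1, ..., a_4) in the standard basis. For each basis vector v_i, ℓ(v_i) = <v_i, a> is a linear equation in the a_j's. Collect the n equations into a matrix system V a = ℓ, where row i of V is v_i (expressed in the standard basis). Since V is invertible (lower-triangular with 1s on the diagonal, up to permutation), solve by back-substitution:
  V =
[[-1, -1, 1, 0],
 [1, 0, 0, 0],
 [1, 1, 0, 0],
 [1, 1, -1, 1]]
  V a = (-2, -3, 1, 6)
Solving gives a = (-3, 4, -1, 4).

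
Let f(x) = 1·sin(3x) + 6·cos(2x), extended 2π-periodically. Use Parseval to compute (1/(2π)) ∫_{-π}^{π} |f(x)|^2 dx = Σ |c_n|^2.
Σ |c_n|^2 = 37/2

Expand |f|^2 and use orthogonality of {sin(nx), cos(mx)} on [-π, π]:
  ∫_{-π}^{π} sin(nx)^2 dx = π, ∫ cos(mx)^2 dx = π, and cross terms integrate to 0.
So ∫_{-π}^{π} f(x)^2 dx = 1^2 · π + 6^2 · π = (1 + 36)π.
Divide by 2π: (1 + 36)/2 = 37/2.
By Parseval, this equals Σ |c_n|^2.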